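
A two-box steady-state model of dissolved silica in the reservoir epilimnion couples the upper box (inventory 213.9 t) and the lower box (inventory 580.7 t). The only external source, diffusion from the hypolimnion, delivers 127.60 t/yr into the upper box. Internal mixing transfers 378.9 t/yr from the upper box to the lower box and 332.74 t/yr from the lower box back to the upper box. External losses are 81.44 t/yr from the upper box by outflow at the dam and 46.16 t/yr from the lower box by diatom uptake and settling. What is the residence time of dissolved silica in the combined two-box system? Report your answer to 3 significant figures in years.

Treat the two boxes together as one reservoir: the mixing fluxes between them are internal recycling, so τ = ΣM / Σ(external losses).
M_total = 213.9 + 580.7 = 794.60 t.
ΣF_external_out = 81.44 + 46.16 = 127.60 t/yr.
τ = M_total / ΣF_ext = 794.60 / 127.60 = 6.227 yr.

6.23 yr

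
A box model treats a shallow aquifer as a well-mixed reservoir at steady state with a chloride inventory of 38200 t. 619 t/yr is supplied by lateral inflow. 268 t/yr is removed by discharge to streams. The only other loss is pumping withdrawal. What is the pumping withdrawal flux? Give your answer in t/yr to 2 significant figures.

At steady state ΣF_in = ΣF_out.
ΣF_in = 619.00 t/yr.
Pumping withdrawal flux = ΣF_in − (268) = 619.00 − 268.0 = 351.0 t/yr.

350 t/yr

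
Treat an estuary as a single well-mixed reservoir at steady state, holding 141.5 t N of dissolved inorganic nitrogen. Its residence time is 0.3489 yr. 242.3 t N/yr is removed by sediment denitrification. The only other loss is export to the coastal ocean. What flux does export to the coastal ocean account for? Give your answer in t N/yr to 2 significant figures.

Total removal F = M/τ = 141.5 / 0.3489 = 405.6 t N/yr.
Export to the coastal ocean = F − (242.3) = 405.6 − 242.3 = 163.3 t N/yr.

160 t N/yr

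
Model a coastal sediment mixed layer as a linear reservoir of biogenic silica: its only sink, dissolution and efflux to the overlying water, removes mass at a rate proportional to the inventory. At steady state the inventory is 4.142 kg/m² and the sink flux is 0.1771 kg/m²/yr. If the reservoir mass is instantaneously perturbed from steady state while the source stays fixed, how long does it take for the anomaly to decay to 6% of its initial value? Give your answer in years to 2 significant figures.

For a linear reservoir the anomaly decays as exp(−t/τ) with τ = M/F = 4.142/0.1771 = 23.39 yr.
exp(−t/τ) = 0.06 ⇒ t = −τ ln(0.06) = 23.39 × 2.813 = 65.80 yr.

66 yr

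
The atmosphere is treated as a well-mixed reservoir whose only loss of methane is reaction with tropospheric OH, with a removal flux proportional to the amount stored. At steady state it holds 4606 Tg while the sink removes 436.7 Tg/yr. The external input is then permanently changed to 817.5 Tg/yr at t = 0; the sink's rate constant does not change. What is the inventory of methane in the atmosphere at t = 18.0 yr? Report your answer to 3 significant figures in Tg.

τ = M₀/F₀ = 4606/436.7 = 10.55 yr; rate constant k = 1/τ.
New steady state M_∞ = F₁/k = F₁·τ = 817.5 × 10.55 = 8622.4 Tg.
M(t) = M_∞ + (M₀ − M_∞)·e^(−t/τ); t/τ = 18.0/10.55 = 1.707, so e^(−t/τ) = 0.1815.
M(t) = 8622.4 − 4016 × 0.1815 = 7893.5 Tg.

7890 Tg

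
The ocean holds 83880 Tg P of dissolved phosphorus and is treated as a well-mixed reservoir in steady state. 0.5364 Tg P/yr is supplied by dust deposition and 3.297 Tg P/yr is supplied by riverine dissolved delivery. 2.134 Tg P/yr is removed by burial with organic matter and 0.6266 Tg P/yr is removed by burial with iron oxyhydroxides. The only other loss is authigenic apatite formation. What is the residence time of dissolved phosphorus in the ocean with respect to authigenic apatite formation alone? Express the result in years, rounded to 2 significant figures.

78000 yr

At steady state ΣF_in = ΣF_out.
ΣF_in = 0.5364 + 3.297 = 3.8334 Tg P/yr.
Authigenic apatite formation flux = ΣF_in − (2.134 + 0.6266) = 3.8334 − 2.761 = 1.073 Tg P/yr.
τ = M / F = 83880 / 1.073 = 78190 yr.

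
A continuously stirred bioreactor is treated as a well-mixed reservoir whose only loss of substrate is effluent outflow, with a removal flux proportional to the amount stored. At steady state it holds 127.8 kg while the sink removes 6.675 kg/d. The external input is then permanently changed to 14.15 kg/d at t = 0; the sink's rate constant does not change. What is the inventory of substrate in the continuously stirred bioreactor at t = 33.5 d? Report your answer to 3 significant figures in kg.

τ = M₀/F₀ = 127.8/6.675 = 19.15 d; rate constant k = 1/τ.
New steady state M_∞ = F₁/k = F₁·τ = 14.15 × 19.15 = 270.92 kg.
M(t) = M_∞ + (M₀ − M_∞)·e^(−t/τ); t/τ = 33.5/19.15 = 1.750, so e^(−t/τ) = 0.1738.
M(t) = 270.92 − 143.1 × 0.1738 = 246.04 kg.

246 kg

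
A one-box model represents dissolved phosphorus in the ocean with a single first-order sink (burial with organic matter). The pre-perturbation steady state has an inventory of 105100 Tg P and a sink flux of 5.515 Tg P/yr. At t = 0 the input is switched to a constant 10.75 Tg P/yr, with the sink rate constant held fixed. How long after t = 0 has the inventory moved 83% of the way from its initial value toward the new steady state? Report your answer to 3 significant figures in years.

33800 yr

τ = M₀/F₀ = 105100/5.515 = 19060 yr.
The remaining gap fraction is e^(−t/τ); 83% covered ⇒ e^(−t/τ) = 0.170.
t = −τ ln(0.170) = 19060 × 1.772 = 33770 yr.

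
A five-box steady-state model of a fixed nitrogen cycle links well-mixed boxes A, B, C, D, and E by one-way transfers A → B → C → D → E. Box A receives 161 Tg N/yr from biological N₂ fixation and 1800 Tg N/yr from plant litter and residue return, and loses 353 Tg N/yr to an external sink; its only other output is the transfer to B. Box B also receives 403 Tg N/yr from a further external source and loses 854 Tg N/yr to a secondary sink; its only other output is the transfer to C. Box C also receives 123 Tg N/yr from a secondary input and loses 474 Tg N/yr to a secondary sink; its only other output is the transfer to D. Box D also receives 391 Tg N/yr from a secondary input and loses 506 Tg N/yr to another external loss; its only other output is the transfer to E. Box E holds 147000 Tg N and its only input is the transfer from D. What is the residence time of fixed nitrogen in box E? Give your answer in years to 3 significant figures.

213 yr

Box A: F(A→B) = (161 + 1800) − 353 = 1608.0 Tg N/yr.
Box B: F(B→C) = (1608.0 + 403) − 854 = 1157.0 Tg N/yr.
Box C: F(C→D) = (1157.0 + 123) − 474 = 806.00 Tg N/yr.
Box D: F(D→E) = (806.00 + 391) − 506 = 691.00 Tg N/yr.
Box E throughput = its input = 691.00 Tg N/yr; τ = 147000 / 691.00 = 212.7 yr.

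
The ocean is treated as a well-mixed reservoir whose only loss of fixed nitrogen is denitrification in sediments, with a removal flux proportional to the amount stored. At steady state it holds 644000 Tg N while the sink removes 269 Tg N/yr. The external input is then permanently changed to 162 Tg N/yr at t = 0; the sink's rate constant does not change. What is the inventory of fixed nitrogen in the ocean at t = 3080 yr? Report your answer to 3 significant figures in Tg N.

459000 Tg N

Residence time τ = M₀/F₀ = 2394 yr. The eventual steady state is M_∞ = M₀·(F₁/F₀) = 644000 × 162/269 = 387840 Tg N.
The anomaly ΔM(t) = M(t) − M_∞ decays as ΔM₀·e^(−t/τ) with ΔM₀ = 644000 − 387840 = 256200 Tg N.
At t = 3080 yr, e^(−t/τ) = e^(−1.287) = 0.2762, so ΔM = 70760 Tg N and M = 387840 + 70760 = 458600 Tg N.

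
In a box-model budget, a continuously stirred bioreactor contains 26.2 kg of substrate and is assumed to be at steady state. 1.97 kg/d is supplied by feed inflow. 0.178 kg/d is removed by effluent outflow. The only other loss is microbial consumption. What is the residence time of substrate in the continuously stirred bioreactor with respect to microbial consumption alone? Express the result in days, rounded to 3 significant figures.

At steady state ΣF_in = ΣF_out.
ΣF_in = 1.9700 kg/d.
Microbial consumption flux = ΣF_in − (0.178) = 1.9700 − 0.1780 = 1.792 kg/d.
τ = M / F = 26.2 / 1.792 = 14.62 d.

14.6 d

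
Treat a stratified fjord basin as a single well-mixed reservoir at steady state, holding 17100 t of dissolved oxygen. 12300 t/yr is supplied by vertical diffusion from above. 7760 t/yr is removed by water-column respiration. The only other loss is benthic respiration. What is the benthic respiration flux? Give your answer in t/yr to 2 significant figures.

4500 t/yr

At steady state ΣF_in = ΣF_out.
ΣF_in = 12300 t/yr.
Benthic respiration flux = ΣF_in − (7760) = 12300 − 7760 = 4540 t/yr.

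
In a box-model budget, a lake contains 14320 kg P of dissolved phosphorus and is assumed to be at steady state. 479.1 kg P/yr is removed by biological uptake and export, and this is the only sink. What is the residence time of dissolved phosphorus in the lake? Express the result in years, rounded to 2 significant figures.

30 yr

τ = M / F = 14320 / 479.1 = 29.89 yr.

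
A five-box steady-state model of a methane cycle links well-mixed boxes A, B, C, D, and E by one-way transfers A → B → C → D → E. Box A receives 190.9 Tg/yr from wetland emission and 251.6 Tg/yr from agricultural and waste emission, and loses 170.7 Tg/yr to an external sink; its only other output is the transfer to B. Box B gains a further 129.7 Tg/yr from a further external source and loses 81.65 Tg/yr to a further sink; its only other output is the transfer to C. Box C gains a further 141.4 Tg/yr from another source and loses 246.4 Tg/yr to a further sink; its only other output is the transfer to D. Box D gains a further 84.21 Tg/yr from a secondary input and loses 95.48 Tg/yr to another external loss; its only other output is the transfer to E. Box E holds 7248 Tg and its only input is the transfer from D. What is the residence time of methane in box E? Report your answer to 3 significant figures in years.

35.6 yr

Box A: F(A→B) = (190.9 + 251.6) − 170.7 = 271.80 Tg/yr.
Box B: F(B→C) = (271.80 + 129.7) − 81.65 = 319.85 Tg/yr.
Box C: F(C→D) = (319.85 + 141.4) − 246.4 = 214.85 Tg/yr.
Box D: F(D→E) = (214.85 + 84.21) − 95.48 = 203.58 Tg/yr.
Box E throughput = its input = 203.58 Tg/yr; τ = 7248 / 203.58 = 35.60 yr.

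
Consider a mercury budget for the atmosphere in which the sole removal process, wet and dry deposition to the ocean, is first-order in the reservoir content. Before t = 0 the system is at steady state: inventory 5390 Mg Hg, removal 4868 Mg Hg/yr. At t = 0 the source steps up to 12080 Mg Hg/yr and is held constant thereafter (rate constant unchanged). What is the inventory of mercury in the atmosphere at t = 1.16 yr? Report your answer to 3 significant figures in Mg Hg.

The sink rate constant is k = F₀/M₀ = 4868/5390 = 0.9032 yr⁻¹.
Solving dM/dt = F₁ − kM with M(0) = M₀ gives M(t) = F₁/k + (M₀ − F₁/k)·e^(−kt).
F₁/k = 12080/0.9032 = 13375 Mg Hg; kt = 0.9032 × 1.16 = 1.048, e^(−kt) = 0.3508.
M(1.16) = 13375 + (5390 − 13375) × 0.3508 = 13375 − 2801 = 10574 Mg Hg.

10600 Mg Hg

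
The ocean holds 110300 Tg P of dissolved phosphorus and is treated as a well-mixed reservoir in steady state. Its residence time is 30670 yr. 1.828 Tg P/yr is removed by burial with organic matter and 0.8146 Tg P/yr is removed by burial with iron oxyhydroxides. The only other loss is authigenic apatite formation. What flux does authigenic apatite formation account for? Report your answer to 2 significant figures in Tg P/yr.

Total removal F = M/τ = 110300 / 30670 = 3.596 Tg P/yr.
Authigenic apatite formation = F − (1.828 + 0.8146) = 3.596 − 2.643 = 0.9537 Tg P/yr.

0.95 Tg P/yr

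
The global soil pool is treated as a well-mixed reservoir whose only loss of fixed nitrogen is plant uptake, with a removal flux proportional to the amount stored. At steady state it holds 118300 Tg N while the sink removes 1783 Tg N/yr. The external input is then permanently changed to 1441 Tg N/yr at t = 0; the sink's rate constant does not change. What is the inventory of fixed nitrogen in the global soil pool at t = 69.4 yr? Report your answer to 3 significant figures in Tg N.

Residence time τ = M₀/F₀ = 66.35 yr. The eventual steady state is M_∞ = M₀·(F₁/F₀) = 118300 × 1441/1783 = 95609 Tg N.
The anomaly ΔM(t) = M(t) − M_∞ decays as ΔM₀·e^(−t/τ) with ΔM₀ = 118300 − 95609 = 22690 Tg N.
At t = 69.4 yr, e^(−t/τ) = e^(−1.046) = 0.3513, so ΔM = 7972 Tg N and M = 95609 + 7972 = 103580 Tg N.

104000 Tg N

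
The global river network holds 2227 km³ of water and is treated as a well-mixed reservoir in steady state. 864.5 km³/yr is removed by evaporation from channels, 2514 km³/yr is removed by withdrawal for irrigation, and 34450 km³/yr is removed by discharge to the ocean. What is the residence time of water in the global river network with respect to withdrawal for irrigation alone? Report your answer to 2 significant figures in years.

0.89 yr

Residence time with respect to a single sink: τ = M / F_sink.
τ = 2227 / 2514 = 0.8858 yr.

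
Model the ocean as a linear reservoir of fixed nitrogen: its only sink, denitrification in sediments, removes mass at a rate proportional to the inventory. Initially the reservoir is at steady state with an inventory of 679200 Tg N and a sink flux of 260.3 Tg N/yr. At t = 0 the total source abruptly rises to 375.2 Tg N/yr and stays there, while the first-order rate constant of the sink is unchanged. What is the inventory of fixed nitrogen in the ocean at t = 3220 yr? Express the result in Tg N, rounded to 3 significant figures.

892000 Tg N

τ = M₀/F₀ = 679200/260.3 = 2609 yr; rate constant k = 1/τ.
New steady state M_∞ = F₁/k = F₁·τ = 375.2 × 2609 = 979010 Tg N.
M(t) = M_∞ + (M₀ − M_∞)·e^(−t/τ); t/τ = 3220/2609 = 1.234, so e^(−t/τ) = 0.2911.
M(t) = 979010 − 299800 × 0.2911 = 891730 Tg N.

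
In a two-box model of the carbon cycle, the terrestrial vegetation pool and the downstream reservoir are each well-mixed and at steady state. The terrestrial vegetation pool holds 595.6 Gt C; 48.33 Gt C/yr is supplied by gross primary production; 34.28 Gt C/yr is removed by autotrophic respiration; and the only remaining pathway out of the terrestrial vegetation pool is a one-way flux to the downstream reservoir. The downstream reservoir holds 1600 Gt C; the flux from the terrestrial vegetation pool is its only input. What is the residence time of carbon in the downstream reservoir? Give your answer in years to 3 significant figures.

114 yr

Balance the terrestrial vegetation pool: ΣF_in = 48.330 Gt C/yr.
Flux to the downstream reservoir = ΣF_in − (34.28) = 14.050 Gt C/yr.
At steady state the output of the downstream reservoir equals its input, 14.050 Gt C/yr.
τ = M / F = 1600 / 14.050 = 113.9 yr.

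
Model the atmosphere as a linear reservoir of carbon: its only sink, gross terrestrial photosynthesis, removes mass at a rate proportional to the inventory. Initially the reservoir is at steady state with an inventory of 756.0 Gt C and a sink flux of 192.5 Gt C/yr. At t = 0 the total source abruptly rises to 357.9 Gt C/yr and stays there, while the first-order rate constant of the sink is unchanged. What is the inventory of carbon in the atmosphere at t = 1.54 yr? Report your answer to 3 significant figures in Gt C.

967 Gt C

τ = M₀/F₀ = 756.0/192.5 = 3.927 yr; rate constant k = 1/τ.
New steady state M_∞ = F₁/k = F₁·τ = 357.9 × 3.927 = 1405.6 Gt C.
M(t) = M_∞ + (M₀ − M_∞)·e^(−t/τ); t/τ = 1.54/3.927 = 0.3921, so e^(−t/τ) = 0.6756.
M(t) = 1405.6 − 649.6 × 0.6756 = 966.71 Gt C.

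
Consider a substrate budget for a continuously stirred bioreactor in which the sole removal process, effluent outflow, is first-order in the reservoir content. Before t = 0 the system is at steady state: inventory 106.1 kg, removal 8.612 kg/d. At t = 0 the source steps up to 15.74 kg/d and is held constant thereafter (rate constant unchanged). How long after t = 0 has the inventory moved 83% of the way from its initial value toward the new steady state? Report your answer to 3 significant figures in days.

τ = M₀/F₀ = 106.1/8.612 = 12.32 d.
The remaining gap fraction is e^(−t/τ); 83% covered ⇒ e^(−t/τ) = 0.170.
t = −τ ln(0.170) = 12.32 × 1.772 = 21.83 d.

21.8 d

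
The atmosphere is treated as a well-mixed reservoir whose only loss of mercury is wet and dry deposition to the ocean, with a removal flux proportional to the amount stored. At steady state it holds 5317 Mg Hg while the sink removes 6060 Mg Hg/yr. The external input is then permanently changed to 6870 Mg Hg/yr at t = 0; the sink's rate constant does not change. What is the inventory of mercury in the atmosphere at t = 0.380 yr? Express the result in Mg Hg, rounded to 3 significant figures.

The sink rate constant is k = F₀/M₀ = 6060/5317 = 1.140 yr⁻¹.
Solving dM/dt = F₁ − kM with M(0) = M₀ gives M(t) = F₁/k + (M₀ − F₁/k)·e^(−kt).
F₁/k = 6870/1.140 = 6027.7 Mg Hg; kt = 1.140 × 0.380 = 0.4331, e^(−kt) = 0.6485.
M(0.380) = 6027.7 + (5317 − 6027.7) × 0.6485 = 6027.7 − 460.9 = 5566.8 Mg Hg.

5570 Mg Hg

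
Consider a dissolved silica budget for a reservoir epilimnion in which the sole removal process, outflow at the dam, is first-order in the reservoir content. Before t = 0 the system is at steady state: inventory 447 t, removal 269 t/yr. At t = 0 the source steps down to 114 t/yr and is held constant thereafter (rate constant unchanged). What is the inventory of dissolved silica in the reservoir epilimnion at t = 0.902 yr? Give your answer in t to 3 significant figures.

The sink rate constant is k = F₀/M₀ = 269/447 = 0.6018 yr⁻¹.
Solving dM/dt = F₁ − kM with M(0) = M₀ gives M(t) = F₁/k + (M₀ − F₁/k)·e^(−kt).
F₁/k = 114/0.6018 = 189.43 t; kt = 0.6018 × 0.902 = 0.5428, e^(−kt) = 0.5811.
M(0.902) = 189.43 + (447 − 189.43) × 0.5811 = 189.43 + 149.7 = 339.11 t.

339 t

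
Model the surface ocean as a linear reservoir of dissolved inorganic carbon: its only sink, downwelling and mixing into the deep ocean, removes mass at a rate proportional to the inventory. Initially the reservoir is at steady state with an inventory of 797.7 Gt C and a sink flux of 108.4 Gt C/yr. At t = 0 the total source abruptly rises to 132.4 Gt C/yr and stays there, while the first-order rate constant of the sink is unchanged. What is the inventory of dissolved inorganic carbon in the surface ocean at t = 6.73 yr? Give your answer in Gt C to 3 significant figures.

904 Gt C

τ = M₀/F₀ = 797.7/108.4 = 7.359 yr; rate constant k = 1/τ.
New steady state M_∞ = F₁/k = F₁·τ = 132.4 × 7.359 = 974.31 Gt C.
M(t) = M_∞ + (M₀ − M_∞)·e^(−t/τ); t/τ = 6.73/7.359 = 0.9145, so e^(−t/τ) = 0.4007.
M(t) = 974.31 − 176.6 × 0.4007 = 903.54 Gt C.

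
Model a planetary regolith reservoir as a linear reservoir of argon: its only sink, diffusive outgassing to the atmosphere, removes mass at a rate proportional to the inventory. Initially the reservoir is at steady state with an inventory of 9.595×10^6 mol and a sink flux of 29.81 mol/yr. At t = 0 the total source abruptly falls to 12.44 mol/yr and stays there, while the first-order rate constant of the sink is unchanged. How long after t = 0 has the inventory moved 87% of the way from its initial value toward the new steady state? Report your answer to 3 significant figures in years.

τ = M₀/F₀ = 9.595×10^6/29.81 = 321900 yr.
The remaining gap fraction is e^(−t/τ); 87% covered ⇒ e^(−t/τ) = 0.130.
t = −τ ln(0.130) = 321900 × 2.040 = 656700 yr.

657000 yr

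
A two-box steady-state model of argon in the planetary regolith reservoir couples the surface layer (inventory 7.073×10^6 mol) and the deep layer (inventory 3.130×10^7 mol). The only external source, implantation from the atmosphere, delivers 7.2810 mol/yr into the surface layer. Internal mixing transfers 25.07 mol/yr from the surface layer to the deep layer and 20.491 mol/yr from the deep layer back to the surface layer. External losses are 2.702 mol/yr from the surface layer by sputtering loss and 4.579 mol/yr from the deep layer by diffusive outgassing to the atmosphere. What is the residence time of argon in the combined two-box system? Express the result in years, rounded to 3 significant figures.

Treat the two boxes together as one reservoir: the mixing fluxes between them are internal recycling, so τ = ΣM / Σ(external losses).
M_total = 7.073×10^6 + 3.130×10^7 = 3.8373×10^7 mol.
ΣF_external_out = 2.702 + 4.579 = 7.2810 mol/yr.
τ = M_total / ΣF_ext = 3.8373×10^7 / 7.2810 = 5.270×10^6 yr.

5.27×10^6 yr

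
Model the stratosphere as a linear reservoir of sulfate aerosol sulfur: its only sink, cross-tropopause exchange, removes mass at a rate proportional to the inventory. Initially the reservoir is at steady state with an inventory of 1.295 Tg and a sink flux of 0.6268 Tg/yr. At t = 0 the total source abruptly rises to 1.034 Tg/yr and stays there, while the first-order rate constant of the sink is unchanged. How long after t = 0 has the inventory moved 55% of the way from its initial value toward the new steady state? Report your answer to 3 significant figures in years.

1.65 yr

τ = M₀/F₀ = 1.295/0.6268 = 2.066 yr.
The remaining gap fraction is e^(−t/τ); 55% covered ⇒ e^(−t/τ) = 0.450.
t = −τ ln(0.450) = 2.066 × 0.7985 = 1.650 yr.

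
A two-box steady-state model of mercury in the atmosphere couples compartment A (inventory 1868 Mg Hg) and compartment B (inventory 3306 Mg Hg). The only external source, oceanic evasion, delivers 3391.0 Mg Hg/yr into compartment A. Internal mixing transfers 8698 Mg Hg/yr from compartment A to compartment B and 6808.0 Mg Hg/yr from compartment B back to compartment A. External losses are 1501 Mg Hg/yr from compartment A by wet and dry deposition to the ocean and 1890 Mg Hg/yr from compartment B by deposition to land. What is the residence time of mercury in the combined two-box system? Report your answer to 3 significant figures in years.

Treat the two boxes together as one reservoir: the mixing fluxes between them are internal recycling, so τ = ΣM / Σ(external losses).
M_total = 1868 + 3306 = 5174.0 Mg Hg.
ΣF_external_out = 1501 + 1890 = 3391.0 Mg Hg/yr.
τ = M_total / ΣF_ext = 5174.0 / 3391.0 = 1.526 yr.

1.53 yr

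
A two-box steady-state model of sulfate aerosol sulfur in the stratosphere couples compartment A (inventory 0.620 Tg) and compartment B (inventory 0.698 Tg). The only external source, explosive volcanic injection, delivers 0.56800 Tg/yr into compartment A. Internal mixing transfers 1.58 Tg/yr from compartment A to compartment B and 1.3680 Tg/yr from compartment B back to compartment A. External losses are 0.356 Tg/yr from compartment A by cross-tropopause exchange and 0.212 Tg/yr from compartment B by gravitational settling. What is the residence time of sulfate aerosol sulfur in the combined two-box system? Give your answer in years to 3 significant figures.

2.32 yr

For the system as a whole, the A↔B exchange is internal and contributes nothing to the throughput; only the external sinks remove mass.
M_total = 0.620 + 0.698 = 1.3180 Tg.
ΣF_external_out = 0.356 + 0.212 = 0.56800 Tg/yr.
τ = M_total / ΣF_ext = 1.3180 / 0.56800 = 2.320 yr.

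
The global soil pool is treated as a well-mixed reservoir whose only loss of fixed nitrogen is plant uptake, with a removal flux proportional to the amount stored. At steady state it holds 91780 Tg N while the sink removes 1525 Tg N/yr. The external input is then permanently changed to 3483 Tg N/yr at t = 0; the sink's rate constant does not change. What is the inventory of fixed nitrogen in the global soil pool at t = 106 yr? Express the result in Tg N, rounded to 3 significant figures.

τ = M₀/F₀ = 91780/1525 = 60.18 yr; rate constant k = 1/τ.
New steady state M_∞ = F₁/k = F₁·τ = 3483 × 60.18 = 209620 Tg N.
M(t) = M_∞ + (M₀ − M_∞)·e^(−t/τ); t/τ = 106/60.18 = 1.761, so e^(−t/τ) = 0.1718.
M(t) = 209620 − 117800 × 0.1718 = 189370 Tg N.

189000 Tg N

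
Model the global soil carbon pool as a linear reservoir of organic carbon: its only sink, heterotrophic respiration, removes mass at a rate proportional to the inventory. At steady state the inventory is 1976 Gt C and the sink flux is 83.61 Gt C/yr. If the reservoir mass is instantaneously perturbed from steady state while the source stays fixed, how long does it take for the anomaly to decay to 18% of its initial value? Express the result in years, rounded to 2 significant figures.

For a linear reservoir the anomaly decays as exp(−t/τ) with τ = M/F = 1976/83.61 = 23.63 yr.
exp(−t/τ) = 0.18 ⇒ t = −τ ln(0.18) = 23.63 × 1.715 = 40.53 yr.

41 yr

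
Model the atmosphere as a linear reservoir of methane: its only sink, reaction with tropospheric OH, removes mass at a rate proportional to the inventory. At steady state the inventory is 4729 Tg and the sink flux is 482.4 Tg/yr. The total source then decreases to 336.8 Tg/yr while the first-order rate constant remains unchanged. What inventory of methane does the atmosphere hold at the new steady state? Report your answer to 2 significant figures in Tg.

Rate constant k = F/M = 482.4 / 4729 = 0.1020 yr⁻¹.
At the new steady state, source = k·M_new ⇒ M_new = 336.8 / 0.1020 = 3302 Tg.
(Equivalently M_new = M × F_new/F_old = 4729 × 336.8/482.4.)

3300 Tg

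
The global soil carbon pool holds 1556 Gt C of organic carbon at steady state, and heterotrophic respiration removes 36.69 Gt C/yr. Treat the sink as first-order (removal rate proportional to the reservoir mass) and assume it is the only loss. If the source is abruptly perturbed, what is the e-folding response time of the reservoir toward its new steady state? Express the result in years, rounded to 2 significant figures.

42 yr

For a linear reservoir the response time equals the residence time τ = M/F.
τ = 1556 / 36.69 = 42.41 yr.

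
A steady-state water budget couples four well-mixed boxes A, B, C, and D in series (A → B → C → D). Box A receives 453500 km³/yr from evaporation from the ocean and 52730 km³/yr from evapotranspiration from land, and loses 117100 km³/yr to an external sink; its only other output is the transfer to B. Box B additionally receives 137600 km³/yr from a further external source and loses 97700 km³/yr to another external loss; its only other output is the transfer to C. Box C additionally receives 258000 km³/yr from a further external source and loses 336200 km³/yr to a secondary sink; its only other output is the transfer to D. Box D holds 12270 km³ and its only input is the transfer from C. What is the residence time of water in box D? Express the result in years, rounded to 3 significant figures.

Box A: F(A→B) = (453500 + 52730) − 117100 = 389130 km³/yr.
Box B: F(B→C) = (389130 + 137600) − 97700 = 429030 km³/yr.
Box C: F(C→D) = (429030 + 258000) − 336200 = 350830 km³/yr.
Box D throughput = its input = 350830 km³/yr; τ = 12270 / 350830 = 0.03497 yr.

0.0350 yr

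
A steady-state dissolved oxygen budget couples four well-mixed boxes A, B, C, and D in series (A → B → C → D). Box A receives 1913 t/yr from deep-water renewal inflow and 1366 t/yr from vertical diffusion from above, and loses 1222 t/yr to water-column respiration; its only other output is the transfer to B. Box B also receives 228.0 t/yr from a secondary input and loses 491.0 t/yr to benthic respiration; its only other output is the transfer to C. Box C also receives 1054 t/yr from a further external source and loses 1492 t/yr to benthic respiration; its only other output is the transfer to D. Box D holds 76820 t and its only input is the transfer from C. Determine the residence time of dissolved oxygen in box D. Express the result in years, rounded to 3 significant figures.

56.7 yr

Box A: F(A→B) = (1913 + 1366) − 1222 = 2057.0 t/yr.
Box B: F(B→C) = (2057.0 + 228.0) − 491.0 = 1794.0 t/yr.
Box C: F(C→D) = (1794.0 + 1054) − 1492 = 1356.0 t/yr.
Box D throughput = its input = 1356.0 t/yr; τ = 76820 / 1356.0 = 56.65 yr.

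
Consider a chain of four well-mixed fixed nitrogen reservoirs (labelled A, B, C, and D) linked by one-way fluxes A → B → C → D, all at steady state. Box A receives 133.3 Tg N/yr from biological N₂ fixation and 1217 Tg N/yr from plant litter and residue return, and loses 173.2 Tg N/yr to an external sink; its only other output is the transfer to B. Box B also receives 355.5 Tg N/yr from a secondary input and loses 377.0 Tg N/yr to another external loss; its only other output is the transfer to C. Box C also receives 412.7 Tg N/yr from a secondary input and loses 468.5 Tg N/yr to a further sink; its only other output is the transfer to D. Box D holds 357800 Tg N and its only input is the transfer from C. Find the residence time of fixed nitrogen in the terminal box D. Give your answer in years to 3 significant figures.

Box A: F(A→B) = (133.3 + 1217) − 173.2 = 1177.1 Tg N/yr.
Box B: F(B→C) = (1177.1 + 355.5) − 377.0 = 1155.6 Tg N/yr.
Box C: F(C→D) = (1155.6 + 412.7) − 468.5 = 1099.8 Tg N/yr.
Box D throughput = its input = 1099.8 Tg N/yr; τ = 357800 / 1099.8 = 325.3 yr.

325 yr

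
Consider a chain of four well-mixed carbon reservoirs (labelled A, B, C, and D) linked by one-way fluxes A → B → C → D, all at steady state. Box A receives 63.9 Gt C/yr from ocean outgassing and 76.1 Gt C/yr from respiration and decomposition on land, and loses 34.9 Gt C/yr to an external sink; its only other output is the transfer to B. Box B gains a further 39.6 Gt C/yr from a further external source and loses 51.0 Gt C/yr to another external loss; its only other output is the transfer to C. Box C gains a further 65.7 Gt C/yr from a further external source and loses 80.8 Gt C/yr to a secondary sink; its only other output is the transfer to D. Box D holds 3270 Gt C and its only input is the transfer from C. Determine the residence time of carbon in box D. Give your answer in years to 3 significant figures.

41.6 yr

Box A: F(A→B) = (63.9 + 76.1) − 34.9 = 105.10 Gt C/yr.
Box B: F(B→C) = (105.10 + 39.6) − 51.0 = 93.700 Gt C/yr.
Box C: F(C→D) = (93.700 + 65.7) − 80.8 = 78.600 Gt C/yr.
Box D throughput = its input = 78.600 Gt C/yr; τ = 3270 / 78.600 = 41.60 yr.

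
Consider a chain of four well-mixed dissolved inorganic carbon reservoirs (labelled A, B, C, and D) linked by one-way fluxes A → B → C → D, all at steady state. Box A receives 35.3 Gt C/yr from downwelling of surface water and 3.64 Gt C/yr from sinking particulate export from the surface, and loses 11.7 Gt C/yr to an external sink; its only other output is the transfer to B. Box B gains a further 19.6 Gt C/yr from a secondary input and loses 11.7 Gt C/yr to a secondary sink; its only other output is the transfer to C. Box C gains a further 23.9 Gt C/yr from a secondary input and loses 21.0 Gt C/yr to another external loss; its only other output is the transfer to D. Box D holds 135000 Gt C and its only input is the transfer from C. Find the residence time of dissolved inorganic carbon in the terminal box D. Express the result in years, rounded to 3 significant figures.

3550 yr

Box A: F(A→B) = (35.3 + 3.64) − 11.7 = 27.240 Gt C/yr.
Box B: F(B→C) = (27.240 + 19.6) − 11.7 = 35.140 Gt C/yr.
Box C: F(C→D) = (35.140 + 23.9) − 21.0 = 38.040 Gt C/yr.
Box D throughput = its input = 38.040 Gt C/yr; τ = 135000 / 38.040 = 3549 yr.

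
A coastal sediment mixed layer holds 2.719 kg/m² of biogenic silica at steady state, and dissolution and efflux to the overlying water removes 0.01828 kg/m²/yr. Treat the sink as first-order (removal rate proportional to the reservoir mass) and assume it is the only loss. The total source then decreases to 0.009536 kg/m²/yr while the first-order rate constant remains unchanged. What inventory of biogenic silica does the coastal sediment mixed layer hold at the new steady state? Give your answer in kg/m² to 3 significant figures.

Rate constant k = F/M = 0.01828 / 2.719 = 0.006723 yr⁻¹.
At the new steady state, source = k·M_new ⇒ M_new = 0.009536 / 0.006723 = 1.418 kg/m².
(Equivalently M_new = M × F_new/F_old = 2.719 × 0.009536/0.01828.)

1.42 kg/m²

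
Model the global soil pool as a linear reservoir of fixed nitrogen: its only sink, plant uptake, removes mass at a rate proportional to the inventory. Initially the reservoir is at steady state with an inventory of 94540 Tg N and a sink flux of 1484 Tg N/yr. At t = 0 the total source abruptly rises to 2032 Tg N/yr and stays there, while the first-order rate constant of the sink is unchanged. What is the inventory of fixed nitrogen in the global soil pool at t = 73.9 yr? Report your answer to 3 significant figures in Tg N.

119000 Tg N

The sink rate constant is k = F₀/M₀ = 1484/94540 = 0.01570 yr⁻¹.
Solving dM/dt = F₁ − kM with M(0) = M₀ gives M(t) = F₁/k + (M₀ − F₁/k)·e^(−kt).
F₁/k = 2032/0.01570 = 129450 Tg N; kt = 0.01570 × 73.9 = 1.160, e^(−kt) = 0.3135.
M(73.9) = 129450 + (94540 − 129450) × 0.3135 = 129450 − 10940 = 118510 Tg N.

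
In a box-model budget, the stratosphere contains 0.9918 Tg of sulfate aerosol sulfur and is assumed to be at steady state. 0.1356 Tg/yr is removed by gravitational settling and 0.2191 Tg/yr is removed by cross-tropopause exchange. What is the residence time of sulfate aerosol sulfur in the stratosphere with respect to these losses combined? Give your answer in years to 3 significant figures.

Total removal = 0.1356 + 0.2191 = 0.35470 Tg/yr.
τ = M / ΣF_out = 0.9918 / 0.35470 = 2.796 yr.

2.80 yr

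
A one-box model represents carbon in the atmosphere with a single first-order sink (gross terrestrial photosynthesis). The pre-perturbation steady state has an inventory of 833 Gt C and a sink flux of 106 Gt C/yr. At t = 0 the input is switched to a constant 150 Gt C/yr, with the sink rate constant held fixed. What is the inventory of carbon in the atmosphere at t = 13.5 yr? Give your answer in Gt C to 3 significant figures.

1120 Gt C

Residence time τ = M₀/F₀ = 7.858 yr. The eventual steady state is M_∞ = M₀·(F₁/F₀) = 833 × 150/106 = 1178.8 Gt C.
The anomaly ΔM(t) = M(t) − M_∞ decays as ΔM₀·e^(−t/τ) with ΔM₀ = 833 − 1178.8 = −345.8 Gt C.
At t = 13.5 yr, e^(−t/τ) = e^(−1.718) = 0.1794, so ΔM = −62.05 Gt C and M = 1178.8 − 62.05 = 1116.7 Gt C.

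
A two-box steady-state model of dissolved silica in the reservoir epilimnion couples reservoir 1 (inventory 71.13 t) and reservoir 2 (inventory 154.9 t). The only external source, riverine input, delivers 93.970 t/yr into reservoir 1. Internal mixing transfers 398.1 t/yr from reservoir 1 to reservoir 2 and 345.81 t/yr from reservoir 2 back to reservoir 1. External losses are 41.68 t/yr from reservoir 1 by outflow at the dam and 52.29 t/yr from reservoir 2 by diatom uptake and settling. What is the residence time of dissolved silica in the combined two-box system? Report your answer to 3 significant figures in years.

2.41 yr

Treat the two boxes together as one reservoir: the mixing fluxes between them are internal recycling, so τ = ΣM / Σ(external losses).
M_total = 71.13 + 154.9 = 226.03 t.
ΣF_external_out = 41.68 + 52.29 = 93.970 t/yr.
τ = M_total / ΣF_ext = 226.03 / 93.970 = 2.405 yr.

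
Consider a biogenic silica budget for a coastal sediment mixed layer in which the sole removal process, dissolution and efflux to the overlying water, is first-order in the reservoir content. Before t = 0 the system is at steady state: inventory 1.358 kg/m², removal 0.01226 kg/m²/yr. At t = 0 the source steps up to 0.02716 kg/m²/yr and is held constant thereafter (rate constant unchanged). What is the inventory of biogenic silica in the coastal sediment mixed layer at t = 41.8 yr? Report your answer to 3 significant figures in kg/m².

The sink rate constant is k = F₀/M₀ = 0.01226/1.358 = 0.009028 yr⁻¹.
Solving dM/dt = F₁ − kM with M(0) = M₀ gives M(t) = F₁/k + (M₀ − F₁/k)·e^(−kt).
F₁/k = 0.02716/0.009028 = 3.0084 kg/m²; kt = 0.009028 × 41.8 = 0.3774, e^(−kt) = 0.6857.
M(41.8) = 3.0084 + (1.358 − 3.0084) × 0.6857 = 3.0084 − 1.132 = 1.8768 kg/m².

1.88 kg/m²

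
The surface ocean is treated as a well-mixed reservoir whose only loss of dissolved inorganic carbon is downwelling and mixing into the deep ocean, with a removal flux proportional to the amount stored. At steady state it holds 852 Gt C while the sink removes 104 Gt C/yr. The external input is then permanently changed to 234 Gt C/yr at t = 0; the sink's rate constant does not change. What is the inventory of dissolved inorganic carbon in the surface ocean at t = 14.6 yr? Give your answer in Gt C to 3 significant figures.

Residence time τ = M₀/F₀ = 8.192 yr. The eventual steady state is M_∞ = M₀·(F₁/F₀) = 852 × 234/104 = 1917.0 Gt C.
The anomaly ΔM(t) = M(t) − M_∞ decays as ΔM₀·e^(−t/τ) with ΔM₀ = 852 − 1917.0 = −1065 Gt C.
At t = 14.6 yr, e^(−t/τ) = e^(−1.782) = 0.1683, so ΔM = −179.2 Gt C and M = 1917.0 − 179.2 = 1737.8 Gt C.

1740 Gt C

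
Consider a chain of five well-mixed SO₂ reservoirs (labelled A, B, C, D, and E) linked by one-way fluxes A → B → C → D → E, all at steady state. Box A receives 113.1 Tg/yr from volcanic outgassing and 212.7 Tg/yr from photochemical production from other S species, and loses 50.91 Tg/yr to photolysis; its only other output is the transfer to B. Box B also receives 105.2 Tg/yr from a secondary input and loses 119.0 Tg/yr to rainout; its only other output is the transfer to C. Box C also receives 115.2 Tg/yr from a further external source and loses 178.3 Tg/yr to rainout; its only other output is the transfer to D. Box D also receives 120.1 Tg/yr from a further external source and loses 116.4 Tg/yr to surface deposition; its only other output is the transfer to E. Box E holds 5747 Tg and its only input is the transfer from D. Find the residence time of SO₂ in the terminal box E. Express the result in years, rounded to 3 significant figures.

28.5 yr

Box A: F(A→B) = (113.1 + 212.7) − 50.91 = 274.89 Tg/yr.
Box B: F(B→C) = (274.89 + 105.2) − 119.0 = 261.09 Tg/yr.
Box C: F(C→D) = (261.09 + 115.2) − 178.3 = 197.99 Tg/yr.
Box D: F(D→E) = (197.99 + 120.1) − 116.4 = 201.69 Tg/yr.
Box E throughput = its input = 201.69 Tg/yr; τ = 5747 / 201.69 = 28.49 yr.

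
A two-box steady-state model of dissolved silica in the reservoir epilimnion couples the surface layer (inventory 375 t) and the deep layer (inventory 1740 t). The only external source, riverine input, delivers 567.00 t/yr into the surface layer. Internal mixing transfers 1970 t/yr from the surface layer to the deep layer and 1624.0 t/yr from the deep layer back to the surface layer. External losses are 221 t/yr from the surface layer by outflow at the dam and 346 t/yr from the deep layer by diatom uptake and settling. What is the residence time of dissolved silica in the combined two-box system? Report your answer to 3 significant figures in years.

For the system as a whole, the A↔B exchange is internal and contributes nothing to the throughput; only the external sinks remove mass.
M_total = 375 + 1740 = 2115.0 t.
ΣF_external_out = 221 + 346 = 567.00 t/yr.
τ = M_total / ΣF_ext = 2115.0 / 567.00 = 3.730 yr.

3.73 yr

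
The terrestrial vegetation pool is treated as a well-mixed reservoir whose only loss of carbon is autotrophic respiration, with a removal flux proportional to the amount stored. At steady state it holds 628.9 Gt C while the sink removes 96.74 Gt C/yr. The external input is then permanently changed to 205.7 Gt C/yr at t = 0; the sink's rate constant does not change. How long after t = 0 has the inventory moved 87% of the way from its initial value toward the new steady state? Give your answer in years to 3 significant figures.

13.3 yr

τ = M₀/F₀ = 628.9/96.74 = 6.501 yr.
The remaining gap fraction is e^(−t/τ); 87% covered ⇒ e^(−t/τ) = 0.130.
t = −τ ln(0.130) = 6.501 × 2.040 = 13.26 yr.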